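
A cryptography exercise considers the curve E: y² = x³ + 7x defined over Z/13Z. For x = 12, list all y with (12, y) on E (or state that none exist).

none

x³ + 7x + 0 = 1812 ≡ 5 (mod 13).
5 is a non-residue mod 13; no y exists.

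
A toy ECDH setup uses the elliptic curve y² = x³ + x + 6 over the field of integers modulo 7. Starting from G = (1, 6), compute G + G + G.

Repeated addition: build up to 3G.
2G: tangent at (1, 6): λ = (3·1² + 1)/(2·6) ≡ 4/5. 5⁻¹ ≡ 3 (mod 7), so λ ≡ 4·3 ≡ 5.
  x = λ² - 1 - 1 = 25 - 2 ≡ 2; y = λ·(1 - 2) - 6 ≡ 3. → (2, 3)
3G: (2, 3) + (1, 6). λ = (6 - 3)/(1 - 2) ≡ 3/6 mod 7. 6⁻¹ ≡ 6 (mod 7), so λ ≡ 4.
  x = λ² - 2 - 1 = 16 - 3 ≡ 6; y = λ·(2 - 6) - 3 ≡ 2. → (6, 2)

(6, 2)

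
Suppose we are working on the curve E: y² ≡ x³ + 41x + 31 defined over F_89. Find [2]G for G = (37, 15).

tangent at (37, 15): λ = (3·37² + 41)/(2·15) ≡ 54/30. 30⁻¹ ≡ 3 (mod 89), so λ ≡ 54·3 ≡ 73.
  x = λ² - 37 - 37 = 5329 - 74 ≡ 4; y = λ·(37 - 4) - 15 ≡ 80. → (4, 80)

(4, 80)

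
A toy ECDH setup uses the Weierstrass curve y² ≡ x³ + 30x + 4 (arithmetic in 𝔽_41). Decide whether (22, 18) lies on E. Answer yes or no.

y² = 18² ≡ 37; x³ + 30x + 4 = 11312 ≡ 37 (mod 41). 37 = 37.

yes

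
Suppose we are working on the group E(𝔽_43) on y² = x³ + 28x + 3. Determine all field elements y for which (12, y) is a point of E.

x³ + 28x + 3 = 2067 ≡ 3 (mod 43).
3 is a non-residue mod 43; no y exists.

none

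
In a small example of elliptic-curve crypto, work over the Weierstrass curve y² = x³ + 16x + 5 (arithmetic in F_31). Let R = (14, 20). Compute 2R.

tangent at (14, 20): λ = (3·14² + 16)/(2·20) ≡ 15/9. 9⁻¹ ≡ 7 (mod 31), so λ ≡ 15·7 ≡ 12.
  x = λ² - 14 - 14 = 144 - 28 ≡ 23; y = λ·(14 - 23) - 20 ≡ 27. → (23, 27)

(23, 27)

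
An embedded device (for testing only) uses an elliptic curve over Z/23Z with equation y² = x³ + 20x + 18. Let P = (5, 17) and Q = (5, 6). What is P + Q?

O

The two points share x = 5 and their y-coordinates satisfy 17 + 6 ≡ 0 (mod 23), so they are inverses. Their sum is 𝒪.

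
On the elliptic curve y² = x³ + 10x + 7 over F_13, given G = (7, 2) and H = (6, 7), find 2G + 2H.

First 2G:
Repeated addition: build up to 2G.
2G: tangent at (7, 2): λ = (3·7² + 10)/(2·2) ≡ 1/4. 4⁻¹ ≡ 10 (mod 13) since 4·10 = 40 ≡ 1, so λ ≡ 1·10 ≡ 10.
  x = λ² - 7 - 7 = 100 - 14 ≡ 8; y = λ·(7 - 8) - 2 ≡ 1. → (8, 1)
2G = (8, 1).
Next 2H:
Repeated addition: build up to 2H.
2H: tangent at (6, 7): λ = (3·6² + 10)/(2·7) ≡ 1/1. 1⁻¹ ≡ 1 (mod 13) since 1·1 = 1 ≡ 1, so λ ≡ 1·1 ≡ 1.
  x = λ² - 6 - 6 = 1 - 12 ≡ 2; y = λ·(6 - 2) - 7 ≡ 10. → (2, 10)
2H = (2, 10).
Finally 2G + 2H:
(8, 1) + (2, 10). λ = (10 - 1)/(2 - 8) ≡ 9/7 mod 13. 7⁻¹ ≡ 2 (mod 13) since 7·2 = 14 ≡ 1, so λ ≡ 5.
  x = λ² - 8 - 2 = 25 - 10 ≡ 2; y = λ·(8 - 2) - 1 ≡ 3. → (2, 3)

(2, 3)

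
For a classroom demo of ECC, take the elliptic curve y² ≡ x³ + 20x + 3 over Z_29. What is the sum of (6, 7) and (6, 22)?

The two points share x = 6 and their y-coordinates satisfy 7 + 22 ≡ 0 (mod 29), so they are inverses. Their sum is 𝒪.

O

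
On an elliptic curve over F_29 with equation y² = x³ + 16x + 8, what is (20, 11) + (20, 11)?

tangent at (20, 11): λ = (3·20² + 16)/(2·11) ≡ 27/22. 22⁻¹ ≡ 4 (mod 29) since 22·4 = 88 ≡ 1, so λ ≡ 27·4 ≡ 21.
  x = λ² - 20 - 20 = 441 - 40 ≡ 24; y = λ·(20 - 24) - 11 ≡ 21. → (24, 21)

(24, 21)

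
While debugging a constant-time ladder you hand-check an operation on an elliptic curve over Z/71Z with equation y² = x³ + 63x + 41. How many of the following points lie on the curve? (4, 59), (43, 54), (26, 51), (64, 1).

(4, 59): 59² ≡ 2, rhs ≡ 2 → on.
(43, 54): 54² ≡ 5, rhs ≡ 39 → off.
(26, 51): 51² ≡ 45, rhs ≡ 14 → off.
(64, 1): 1² ≡ 1, rhs ≡ 38 → off.

1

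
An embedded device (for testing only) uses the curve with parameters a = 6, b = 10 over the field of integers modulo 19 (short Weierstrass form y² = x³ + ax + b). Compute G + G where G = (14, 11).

(17, 3)

tangent at (14, 11): λ = (3·14² + 6)/(2·11) ≡ 5/3. 3⁻¹ ≡ 13 (mod 19), so λ ≡ 5·13 ≡ 8.
  x = λ² - 14 - 14 = 64 - 28 ≡ 17; y = λ·(14 - 17) - 11 ≡ 3. → (17, 3)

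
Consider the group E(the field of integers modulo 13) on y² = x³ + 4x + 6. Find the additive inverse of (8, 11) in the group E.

-(8, 11) = (8, -11 mod 13) = (8, 2).

(8, 2)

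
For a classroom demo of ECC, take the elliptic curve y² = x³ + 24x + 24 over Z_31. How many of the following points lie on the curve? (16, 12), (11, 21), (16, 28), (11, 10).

3

(16, 12): 12² ≡ 20, rhs ≡ 9 → off.
(11, 21): 21² ≡ 7, rhs ≡ 7 → on.
(16, 28): 28² ≡ 9, rhs ≡ 9 → on.
(11, 10): 10² ≡ 7, rhs ≡ 7 → on.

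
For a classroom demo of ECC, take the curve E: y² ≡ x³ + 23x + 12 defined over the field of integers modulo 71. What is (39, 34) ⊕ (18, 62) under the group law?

(39, 34) + (18, 62). λ = (62 - 34)/(18 - 39) ≡ 28/50 mod 71. 50⁻¹ ≡ 27 (mod 71), so λ ≡ 46.
  x = λ² - 39 - 18 = 2116 - 57 ≡ 0; y = λ·(39 - 0) - 34 ≡ 56. → (0, 56)

(0, 56)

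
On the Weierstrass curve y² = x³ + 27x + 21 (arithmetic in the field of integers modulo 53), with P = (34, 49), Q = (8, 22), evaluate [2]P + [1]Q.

First 2P:
Repeated addition: build up to 2P.
2P: tangent at (34, 49): λ = (3·34² + 27)/(2·49) ≡ 50/45. 45⁻¹ ≡ 33 (mod 53) since 45·33 = 1485 ≡ 1, so λ ≡ 50·33 ≡ 7.
  x = λ² - 34 - 34 = 49 - 68 ≡ 34; y = λ·(34 - 34) - 49 ≡ 4. → (34, 4)
2P = (34, 4).
Finally 2P + Q:
(34, 4) + (8, 22). λ = (22 - 4)/(8 - 34) ≡ 18/27 mod 53. 27⁻¹ ≡ 2 (mod 53), so λ ≡ 36.
  x = λ² - 34 - 8 = 1296 - 42 ≡ 35; y = λ·(34 - 35) - 4 ≡ 13. → (35, 13)

(35, 13)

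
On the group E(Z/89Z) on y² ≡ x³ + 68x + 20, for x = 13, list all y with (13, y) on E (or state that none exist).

x³ + 68x + 20 = 3101 ≡ 75 (mod 89).
75 is a non-residue mod 89; no y exists.

none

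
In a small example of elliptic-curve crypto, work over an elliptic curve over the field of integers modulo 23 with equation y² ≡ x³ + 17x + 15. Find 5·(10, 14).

(18, 9)

Write Q = (10, 14).
Repeated addition: build up to 5Q.
2Q: tangent at (10, 14): λ = (3·10² + 17)/(2·14) ≡ 18/5. 5⁻¹ ≡ 14 (mod 23), so λ ≡ 18·14 ≡ 22.
  x = λ² - 10 - 10 = 484 - 20 ≡ 4; y = λ·(10 - 4) - 14 ≡ 3. → (4, 3)
3Q: (4, 3) + (10, 14). λ = (14 - 3)/(10 - 4) ≡ 11/6 mod 23. 6⁻¹ ≡ 4 (mod 23) since 6·4 = 24 ≡ 1, so λ ≡ 21.
  x = λ² - 4 - 10 = 441 - 14 ≡ 13; y = λ·(4 - 13) - 3 ≡ 15. → (13, 15)
4Q: (13, 15) + (10, 14). λ = (14 - 15)/(10 - 13) ≡ 22/20 mod 23. 20⁻¹ ≡ 15 (mod 23), so λ ≡ 8.
  x = λ² - 13 - 10 = 64 - 23 ≡ 18; y = λ·(13 - 18) - 15 ≡ 14. → (18, 14)
5Q: (18, 14) + (10, 14). λ = (14 - 14)/(10 - 18) ≡ 0/15 mod 23. 15⁻¹ ≡ 20 (mod 23), so λ ≡ 0.
  x = λ² - 18 - 10 = 0 - 28 ≡ 18; y = λ·(18 - 18) - 14 ≡ 9. → (18, 9)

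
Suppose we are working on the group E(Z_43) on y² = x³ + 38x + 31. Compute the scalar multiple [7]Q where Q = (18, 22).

Repeated addition: build up to 7Q.
2Q: tangent at (18, 22): λ = (3·18² + 38)/(2·22) ≡ 21/1. 1⁻¹ ≡ 1 (mod 43), so λ ≡ 21·1 ≡ 21.
  x = λ² - 18 - 18 = 441 - 36 ≡ 18; y = λ·(18 - 18) - 22 ≡ 21. → (18, 21)
3Q: (18, 21) + (18, 22): same x and y₁ ≡ -y₂, so the sum is ∞.
4Q: ∞ + (18, 22) = (18, 22) (identity).
5Q: tangent at (18, 22): λ = (3·18² + 38)/(2·22) ≡ 21/1. 1⁻¹ ≡ 1 (mod 43), so λ ≡ 21·1 ≡ 21.
  x = λ² - 18 - 18 = 441 - 36 ≡ 18; y = λ·(18 - 18) - 22 ≡ 21. → (18, 21)
6Q: (18, 21) + (18, 22): same x and y₁ ≡ -y₂, so the sum is ∞.
7Q: ∞ + (18, 22) = (18, 22) (identity).

(18, 22)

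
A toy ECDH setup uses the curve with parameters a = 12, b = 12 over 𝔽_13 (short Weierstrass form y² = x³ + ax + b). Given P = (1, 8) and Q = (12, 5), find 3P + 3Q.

(0, 5)

First 3P:
Repeated addition: build up to 3P.
2P: tangent at (1, 8): λ = (3·1² + 12)/(2·8) ≡ 2/3. 3⁻¹ ≡ 9 (mod 13) since 3·9 = 27 ≡ 1, so λ ≡ 2·9 ≡ 5.
  x = λ² - 1 - 1 = 25 - 2 ≡ 10; y = λ·(1 - 10) - 8 ≡ 12. → (10, 12)
3P: (10, 12) + (1, 8). λ = (8 - 12)/(1 - 10) ≡ 9/4 mod 13. 4⁻¹ ≡ 10 (mod 13), so λ ≡ 12.
  x = λ² - 10 - 1 = 144 - 11 ≡ 3; y = λ·(10 - 3) - 12 ≡ 7. → (3, 7)
3P = (3, 7).
Next 3Q:
Repeated addition: build up to 3Q.
2Q: tangent at (12, 5): λ = (3·12² + 12)/(2·5) ≡ 2/10. 10⁻¹ ≡ 4 (mod 13), so λ ≡ 2·4 ≡ 8.
  x = λ² - 12 - 12 = 64 - 24 ≡ 1; y = λ·(12 - 1) - 5 ≡ 5. → (1, 5)
3Q: (1, 5) + (12, 5). λ = (5 - 5)/(12 - 1) ≡ 0/11 mod 13. 11⁻¹ ≡ 6 (mod 13), so λ ≡ 0.
  x = λ² - 1 - 12 = 0 - 13 ≡ 0; y = λ·(1 - 0) - 5 ≡ 8. → (0, 8)
3Q = (0, 8).
Finally 3P + 3Q:
(3, 7) + (0, 8). λ = (8 - 7)/(0 - 3) ≡ 1/10 mod 13. 10⁻¹ ≡ 4 (mod 13) since 10·4 = 40 ≡ 1, so λ ≡ 4.
  x = λ² - 3 - 0 = 16 - 3 ≡ 0; y = λ·(3 - 0) - 7 ≡ 5. → (0, 5)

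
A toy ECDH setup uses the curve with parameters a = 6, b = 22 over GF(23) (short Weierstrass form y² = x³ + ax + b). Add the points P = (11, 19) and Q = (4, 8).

(10, 22)

(11, 19) + (4, 8). λ = (8 - 19)/(4 - 11) ≡ 12/16 mod 23. 16⁻¹ ≡ 13 (mod 23) since 16·13 = 208 ≡ 1, so λ ≡ 18.
  x = λ² - 11 - 4 = 324 - 15 ≡ 10; y = λ·(11 - 10) - 19 ≡ 22. → (10, 22)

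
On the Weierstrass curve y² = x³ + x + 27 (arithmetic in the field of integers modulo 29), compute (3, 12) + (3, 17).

O

The two points share x = 3 and their y-coordinates satisfy 12 + 17 ≡ 0 (mod 29), so they are inverses. Their sum is O.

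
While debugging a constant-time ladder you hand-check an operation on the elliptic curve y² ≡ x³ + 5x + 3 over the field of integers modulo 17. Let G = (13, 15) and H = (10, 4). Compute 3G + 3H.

(2, 2)

First 3G:
Repeated addition: build up to 3G.
2G: tangent at (13, 15): λ = (3·13² + 5)/(2·15) ≡ 2/13. 13⁻¹ ≡ 4 (mod 17), so λ ≡ 2·4 ≡ 8.
  x = λ² - 13 - 13 = 64 - 26 ≡ 4; y = λ·(13 - 4) - 15 ≡ 6. → (4, 6)
3G: (4, 6) + (13, 15). λ = (15 - 6)/(13 - 4) ≡ 9/9 mod 17. 9⁻¹ ≡ 2 (mod 17) since 9·2 = 18 ≡ 1, so λ ≡ 1.
  x = λ² - 4 - 13 = 1 - 17 ≡ 1; y = λ·(4 - 1) - 6 ≡ 14. → (1, 14)
3G = (1, 14).
Next 3H:
Repeated addition: build up to 3H.
2H: tangent at (10, 4): λ = (3·10² + 5)/(2·4) ≡ 16/8. 8⁻¹ ≡ 15 (mod 17), so λ ≡ 16·15 ≡ 2.
  x = λ² - 10 - 10 = 4 - 20 ≡ 1; y = λ·(10 - 1) - 4 ≡ 14. → (1, 14)
3H: (1, 14) + (10, 4). λ = (4 - 14)/(10 - 1) ≡ 7/9 mod 17. 9⁻¹ ≡ 2 (mod 17), so λ ≡ 14.
  x = λ² - 1 - 10 = 196 - 11 ≡ 15; y = λ·(1 - 15) - 14 ≡ 11. → (15, 11)
3H = (15, 11).
Finally 3G + 3H:
(1, 14) + (15, 11). λ = (11 - 14)/(15 - 1) ≡ 14/14 mod 17. 14⁻¹ ≡ 11 (mod 17) since 14·11 = 154 ≡ 1, so λ ≡ 1.
  x = λ² - 1 - 15 = 1 - 16 ≡ 2; y = λ·(1 - 2) - 14 ≡ 2. → (2, 2)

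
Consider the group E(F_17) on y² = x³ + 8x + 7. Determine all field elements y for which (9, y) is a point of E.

x³ + 8x + 7 = 808 ≡ 9 (mod 17).
Square roots of 9 mod 17: 3 and 14 (since 3² = 9 ≡ 9).

3, 14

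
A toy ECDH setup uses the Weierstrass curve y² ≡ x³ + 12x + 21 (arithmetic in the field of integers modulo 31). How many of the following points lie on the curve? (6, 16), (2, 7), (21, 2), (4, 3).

(6, 16): 16² ≡ 8, rhs ≡ 30 → off.
(2, 7): 7² ≡ 18, rhs ≡ 22 → off.
(21, 2): 2² ≡ 4, rhs ≡ 17 → off.
(4, 3): 3² ≡ 9, rhs ≡ 9 → on.

1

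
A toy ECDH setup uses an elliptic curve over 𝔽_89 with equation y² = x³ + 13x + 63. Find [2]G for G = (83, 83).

(29, 40)

tangent at (83, 83): λ = (3·83² + 13)/(2·83) ≡ 32/77. 77⁻¹ ≡ 37 (mod 89) since 77·37 = 2849 ≡ 1, so λ ≡ 32·37 ≡ 27.
  x = λ² - 83 - 83 = 729 - 166 ≡ 29; y = λ·(83 - 29) - 83 ≡ 40. → (29, 40)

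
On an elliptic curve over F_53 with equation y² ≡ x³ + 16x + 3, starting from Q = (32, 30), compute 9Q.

(3, 5)

Double-and-add on 9 = (1001)₂. Start with Q = (32, 30) for the leading 1-bit.
double: tangent at (32, 30): λ = (3·32² + 16)/(2·30) ≡ 14/7. 7⁻¹ ≡ 38 (mod 53) since 7·38 = 266 ≡ 1, so λ ≡ 14·38 ≡ 2.
  x = λ² - 32 - 32 = 4 - 64 ≡ 46; y = λ·(32 - 46) - 30 ≡ 48. → (46, 48)
double: tangent at (46, 48): λ = (3·46² + 16)/(2·48) ≡ 4/43. 43⁻¹ ≡ 37 (mod 53), so λ ≡ 4·37 ≡ 42.
  x = λ² - 46 - 46 = 1764 - 92 ≡ 29; y = λ·(46 - 29) - 48 ≡ 30. → (29, 30)
double: tangent at (29, 30): λ = (3·29² + 16)/(2·30) ≡ 48/7. 7⁻¹ ≡ 38 (mod 53) since 7·38 = 266 ≡ 1, so λ ≡ 48·38 ≡ 22.
  x = λ² - 29 - 29 = 484 - 58 ≡ 2; y = λ·(29 - 2) - 30 ≡ 34. → (2, 34)
add Q: (2, 34) + (32, 30). λ = (30 - 34)/(32 - 2) ≡ 49/30 mod 53. 30⁻¹ ≡ 23 (mod 53) since 30·23 = 690 ≡ 1, so λ ≡ 14.
  x = λ² - 2 - 32 = 196 - 34 ≡ 3; y = λ·(2 - 3) - 34 ≡ 5. → (3, 5)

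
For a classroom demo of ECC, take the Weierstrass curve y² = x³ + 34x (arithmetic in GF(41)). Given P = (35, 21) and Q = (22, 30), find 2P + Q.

(19, 17)

First 2P:
Repeated addition: build up to 2P.
2P: tangent at (35, 21): λ = (3·35² + 34)/(2·21) ≡ 19/1. 1⁻¹ ≡ 1 (mod 41) since 1·1 = 1 ≡ 1, so λ ≡ 19·1 ≡ 19.
  x = λ² - 35 - 35 = 361 - 70 ≡ 4; y = λ·(35 - 4) - 21 ≡ 35. → (4, 35)
2P = (4, 35).
Finally 2P + Q:
(4, 35) + (22, 30). λ = (30 - 35)/(22 - 4) ≡ 36/18 mod 41. 18⁻¹ ≡ 16 (mod 41), so λ ≡ 2.
  x = λ² - 4 - 22 = 4 - 26 ≡ 19; y = λ·(4 - 19) - 35 ≡ 17. → (19, 17)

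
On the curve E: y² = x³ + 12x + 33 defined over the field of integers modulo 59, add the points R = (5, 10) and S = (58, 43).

(41, 11)

(5, 10) + (58, 43). λ = (43 - 10)/(58 - 5) ≡ 33/53 mod 59. 53⁻¹ ≡ 49 (mod 59) since 53·49 = 2597 ≡ 1, so λ ≡ 24.
  x = λ² - 5 - 58 = 576 - 63 ≡ 41; y = λ·(5 - 41) - 10 ≡ 11. → (41, 11)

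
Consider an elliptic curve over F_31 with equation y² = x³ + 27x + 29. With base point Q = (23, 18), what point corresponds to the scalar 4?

(30, 30)

Double-and-add on 4 = (100)₂. Start with Q = (23, 18) for the leading 1-bit.
double: tangent at (23, 18): λ = (3·23² + 27)/(2·18) ≡ 2/5. 5⁻¹ ≡ 25 (mod 31), so λ ≡ 2·25 ≡ 19.
  x = λ² - 23 - 23 = 361 - 46 ≡ 5; y = λ·(23 - 5) - 18 ≡ 14. → (5, 14)
double: tangent at (5, 14): λ = (3·5² + 27)/(2·14) ≡ 9/28. 28⁻¹ ≡ 10 (mod 31) since 28·10 = 280 ≡ 1, so λ ≡ 9·10 ≡ 28.
  x = λ² - 5 - 5 = 784 - 10 ≡ 30; y = λ·(5 - 30) - 14 ≡ 30. → (30, 30)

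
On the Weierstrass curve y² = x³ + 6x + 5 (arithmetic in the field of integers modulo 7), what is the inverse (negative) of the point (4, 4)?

-(4, 4) = (4, -4 mod 7) = (4, 3).

(4, 3)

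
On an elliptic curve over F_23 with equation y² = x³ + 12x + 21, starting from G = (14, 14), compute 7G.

(8, 10)

Double-and-add on 7 = (111)₂. Start with G = (14, 14) for the leading 1-bit.
double: tangent at (14, 14): λ = (3·14² + 12)/(2·14) ≡ 2/5. 5⁻¹ ≡ 14 (mod 23) since 5·14 = 70 ≡ 1, so λ ≡ 2·14 ≡ 5.
  x = λ² - 14 - 14 = 25 - 28 ≡ 20; y = λ·(14 - 20) - 14 ≡ 2. → (20, 2)
add G: (20, 2) + (14, 14). λ = (14 - 2)/(14 - 20) ≡ 12/17 mod 23. 17⁻¹ ≡ 19 (mod 23), so λ ≡ 21.
  x = λ² - 20 - 14 = 441 - 34 ≡ 16; y = λ·(20 - 16) - 2 ≡ 13. → (16, 13)
double: tangent at (16, 13): λ = (3·16² + 12)/(2·13) ≡ 21/3. 3⁻¹ ≡ 8 (mod 23) since 3·8 = 24 ≡ 1, so λ ≡ 21·8 ≡ 7.
  x = λ² - 16 - 16 = 49 - 32 ≡ 17; y = λ·(16 - 17) - 13 ≡ 3. → (17, 3)
add G: (17, 3) + (14, 14). λ = (14 - 3)/(14 - 17) ≡ 11/20 mod 23. 20⁻¹ ≡ 15 (mod 23) since 20·15 = 300 ≡ 1, so λ ≡ 4.
  x = λ² - 17 - 14 = 16 - 31 ≡ 8; y = λ·(17 - 8) - 3 ≡ 10. → (8, 10)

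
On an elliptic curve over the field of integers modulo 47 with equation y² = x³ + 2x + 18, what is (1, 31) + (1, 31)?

tangent at (1, 31): λ = (3·1² + 2)/(2·31) ≡ 5/15. 15⁻¹ ≡ 22 (mod 47) since 15·22 = 330 ≡ 1, so λ ≡ 5·22 ≡ 16.
  x = λ² - 1 - 1 = 256 - 2 ≡ 19; y = λ·(1 - 19) - 31 ≡ 10. → (19, 10)

(19, 10)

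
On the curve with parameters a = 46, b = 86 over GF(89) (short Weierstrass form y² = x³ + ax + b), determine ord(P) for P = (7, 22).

5

2P: tangent at (7, 22): λ = (3·7² + 46)/(2·22) ≡ 15/44. 44⁻¹ ≡ 87 (mod 89) since 44·87 = 3828 ≡ 1, so λ ≡ 15·87 ≡ 59.
  x = λ² - 7 - 7 = 3481 - 14 ≡ 85; y = λ·(7 - 85) - 22 ≡ 4. → (85, 4)
3P: (85, 4) + (7, 22). λ = (22 - 4)/(7 - 85) ≡ 18/11 mod 89. 11⁻¹ ≡ 81 (mod 89) since 11·81 = 891 ≡ 1, so λ ≡ 34.
  x = λ² - 85 - 7 = 1156 - 92 ≡ 85; y = λ·(85 - 85) - 4 ≡ 85. → (85, 85)
4P: (85, 85) + (7, 22). λ = (22 - 85)/(7 - 85) ≡ 26/11 mod 89. 11⁻¹ ≡ 81 (mod 89), so λ ≡ 59.
  x = λ² - 85 - 7 = 3481 - 92 ≡ 7; y = λ·(85 - 7) - 85 ≡ 67. → (7, 67)
5P: (7, 67) + (7, 22): same x and y₁ ≡ -y₂, so the sum is the point at infinity.
5P = the point at infinity, so the order is 5.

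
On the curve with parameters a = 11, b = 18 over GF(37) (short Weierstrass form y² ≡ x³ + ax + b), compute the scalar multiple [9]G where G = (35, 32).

Repeated addition: build up to 9G.
2G: tangent at (35, 32): λ = (3·35² + 11)/(2·32) ≡ 23/27. 27⁻¹ ≡ 11 (mod 37) since 27·11 = 297 ≡ 1, so λ ≡ 23·11 ≡ 31.
  x = λ² - 35 - 35 = 961 - 70 ≡ 3; y = λ·(35 - 3) - 32 ≡ 35. → (3, 35)
3G: (3, 35) + (35, 32). λ = (32 - 35)/(35 - 3) ≡ 34/32 mod 37. 32⁻¹ ≡ 22 (mod 37) since 32·22 = 704 ≡ 1, so λ ≡ 8.
  x = λ² - 3 - 35 = 64 - 38 ≡ 26; y = λ·(3 - 26) - 35 ≡ 3. → (26, 3)
4G: (26, 3) + (35, 32). λ = (32 - 3)/(35 - 26) ≡ 29/9 mod 37. 9⁻¹ ≡ 33 (mod 37), so λ ≡ 32.
  x = λ² - 26 - 35 = 1024 - 61 ≡ 1; y = λ·(26 - 1) - 3 ≡ 20. → (1, 20)
5G: (1, 20) + (35, 32). λ = (32 - 20)/(35 - 1) ≡ 12/34 mod 37. 34⁻¹ ≡ 12 (mod 37) since 34·12 = 408 ≡ 1, so λ ≡ 33.
  x = λ² - 1 - 35 = 1089 - 36 ≡ 17; y = λ·(1 - 17) - 20 ≡ 7. → (17, 7)
6G: (17, 7) + (35, 32). λ = (32 - 7)/(35 - 17) ≡ 25/18 mod 37. 18⁻¹ ≡ 35 (mod 37), so λ ≡ 24.
  x = λ² - 17 - 35 = 576 - 52 ≡ 6; y = λ·(17 - 6) - 7 ≡ 35. → (6, 35)
7G: (6, 35) + (35, 32). λ = (32 - 35)/(35 - 6) ≡ 34/29 mod 37. 29⁻¹ ≡ 23 (mod 37) since 29·23 = 667 ≡ 1, so λ ≡ 5.
  x = λ² - 6 - 35 = 25 - 41 ≡ 21; y = λ·(6 - 21) - 35 ≡ 1. → (21, 1)
8G: (21, 1) + (35, 32). λ = (32 - 1)/(35 - 21) ≡ 31/14 mod 37. 14⁻¹ ≡ 8 (mod 37) since 14·8 = 112 ≡ 1, so λ ≡ 26.
  x = λ² - 21 - 35 = 676 - 56 ≡ 28; y = λ·(21 - 28) - 1 ≡ 2. → (28, 2)
9G: (28, 2) + (35, 32). λ = (32 - 2)/(35 - 28) ≡ 30/7 mod 37. 7⁻¹ ≡ 16 (mod 37), so λ ≡ 36.
  x = λ² - 28 - 35 = 1296 - 63 ≡ 12; y = λ·(28 - 12) - 2 ≡ 19. → (12, 19)

(12, 19)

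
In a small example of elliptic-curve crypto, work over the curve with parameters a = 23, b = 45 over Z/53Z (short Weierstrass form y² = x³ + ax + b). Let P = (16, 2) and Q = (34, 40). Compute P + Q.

(14, 14)

(16, 2) + (34, 40). λ = (40 - 2)/(34 - 16) ≡ 38/18 mod 53. 18⁻¹ ≡ 3 (mod 53), so λ ≡ 8.
  x = λ² - 16 - 34 = 64 - 50 ≡ 14; y = λ·(16 - 14) - 2 ≡ 14. → (14, 14)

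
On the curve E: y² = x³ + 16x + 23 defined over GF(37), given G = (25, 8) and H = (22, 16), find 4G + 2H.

(18, 36)

First 4G:
Repeated addition: build up to 4G.
2G: tangent at (25, 8): λ = (3·25² + 16)/(2·8) ≡ 4/16. 16⁻¹ ≡ 7 (mod 37), so λ ≡ 4·7 ≡ 28.
  x = λ² - 25 - 25 = 784 - 50 ≡ 31; y = λ·(25 - 31) - 8 ≡ 9. → (31, 9)
3G: (31, 9) + (25, 8). λ = (8 - 9)/(25 - 31) ≡ 36/31 mod 37. 31⁻¹ ≡ 6 (mod 37) since 31·6 = 186 ≡ 1, so λ ≡ 31.
  x = λ² - 31 - 25 = 961 - 56 ≡ 17; y = λ·(31 - 17) - 9 ≡ 18. → (17, 18)
4G: (17, 18) + (25, 8). λ = (8 - 18)/(25 - 17) ≡ 27/8 mod 37. 8⁻¹ ≡ 14 (mod 37) since 8·14 = 112 ≡ 1, so λ ≡ 8.
  x = λ² - 17 - 25 = 64 - 42 ≡ 22; y = λ·(17 - 22) - 18 ≡ 16. → (22, 16)
4G = (22, 16).
Next 2H:
Repeated addition: build up to 2H.
2H: tangent at (22, 16): λ = (3·22² + 16)/(2·16) ≡ 25/32. 32⁻¹ ≡ 22 (mod 37), so λ ≡ 25·22 ≡ 32.
  x = λ² - 22 - 22 = 1024 - 44 ≡ 18; y = λ·(22 - 18) - 16 ≡ 1. → (18, 1)
2H = (18, 1).
Finally 4G + 2H:
(22, 16) + (18, 1). λ = (1 - 16)/(18 - 22) ≡ 22/33 mod 37. 33⁻¹ ≡ 9 (mod 37) since 33·9 = 297 ≡ 1, so λ ≡ 13.
  x = λ² - 22 - 18 = 169 - 40 ≡ 18; y = λ·(22 - 18) - 16 ≡ 36. → (18, 36)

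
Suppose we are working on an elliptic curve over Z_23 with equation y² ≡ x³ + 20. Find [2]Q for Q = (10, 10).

tangent at (10, 10): λ = (3·10² + 0)/(2·10) ≡ 1/20. 20⁻¹ ≡ 15 (mod 23), so λ ≡ 1·15 ≡ 15.
  x = λ² - 10 - 10 = 225 - 20 ≡ 21; y = λ·(10 - 21) - 10 ≡ 9. → (21, 9)

(21, 9)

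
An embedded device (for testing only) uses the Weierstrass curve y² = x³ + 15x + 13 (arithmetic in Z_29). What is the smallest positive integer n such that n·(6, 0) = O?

2

2P: (6, 0) + (6, 0): same x and y₁ ≡ -y₂, so the sum is O.
2P = O, so the order is 2.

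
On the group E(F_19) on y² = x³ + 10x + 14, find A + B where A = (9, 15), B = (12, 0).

(4, 17)

(9, 15) + (12, 0). λ = (0 - 15)/(12 - 9) ≡ 4/3 mod 19. 3⁻¹ ≡ 13 (mod 19), so λ ≡ 14.
  x = λ² - 9 - 12 = 196 - 21 ≡ 4; y = λ·(9 - 4) - 15 ≡ 17. → (4, 17)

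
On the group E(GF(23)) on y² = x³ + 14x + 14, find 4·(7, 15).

(18, 7)

Write Q = (7, 15).
Repeated addition: build up to 4Q.
2Q: tangent at (7, 15): λ = (3·7² + 14)/(2·15) ≡ 0/7. 7⁻¹ ≡ 10 (mod 23) since 7·10 = 70 ≡ 1, so λ ≡ 0·10 ≡ 0.
  x = λ² - 7 - 7 = 0 - 14 ≡ 9; y = λ·(7 - 9) - 15 ≡ 8. → (9, 8)
3Q: (9, 8) + (7, 15). λ = (15 - 8)/(7 - 9) ≡ 7/21 mod 23. 21⁻¹ ≡ 11 (mod 23), so λ ≡ 8.
  x = λ² - 9 - 7 = 64 - 16 ≡ 2; y = λ·(9 - 2) - 8 ≡ 2. → (2, 2)
4Q: (2, 2) + (7, 15). λ = (15 - 2)/(7 - 2) ≡ 13/5 mod 23. 5⁻¹ ≡ 14 (mod 23) since 5·14 = 70 ≡ 1, so λ ≡ 21.
  x = λ² - 2 - 7 = 441 - 9 ≡ 18; y = λ·(2 - 18) - 2 ≡ 7. → (18, 7)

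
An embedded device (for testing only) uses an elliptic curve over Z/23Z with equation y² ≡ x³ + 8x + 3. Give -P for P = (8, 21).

-(8, 21) = (8, -21 mod 23) = (8, 2).

(8, 2)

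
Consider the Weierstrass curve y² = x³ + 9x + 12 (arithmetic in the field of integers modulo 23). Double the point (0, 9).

(6, 11)

tangent at (0, 9): λ = (3·0² + 9)/(2·9) ≡ 9/18. 18⁻¹ ≡ 9 (mod 23) since 18·9 = 162 ≡ 1, so λ ≡ 9·9 ≡ 12.
  x = λ² - 0 - 0 = 144 - 0 ≡ 6; y = λ·(0 - 6) - 9 ≡ 11. → (6, 11)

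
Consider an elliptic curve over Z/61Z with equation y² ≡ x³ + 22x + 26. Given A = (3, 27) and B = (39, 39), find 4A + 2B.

(35, 19)

First 4A:
Repeated addition: build up to 4A.
2A: tangent at (3, 27): λ = (3·3² + 22)/(2·27) ≡ 49/54. 54⁻¹ ≡ 26 (mod 61) since 54·26 = 1404 ≡ 1, so λ ≡ 49·26 ≡ 54.
  x = λ² - 3 - 3 = 2916 - 6 ≡ 43; y = λ·(3 - 43) - 27 ≡ 9. → (43, 9)
3A: (43, 9) + (3, 27). λ = (27 - 9)/(3 - 43) ≡ 18/21 mod 61. 21⁻¹ ≡ 32 (mod 61), so λ ≡ 27.
  x = λ² - 43 - 3 = 729 - 46 ≡ 12; y = λ·(43 - 12) - 9 ≡ 35. → (12, 35)
4A: (12, 35) + (3, 27). λ = (27 - 35)/(3 - 12) ≡ 53/52 mod 61. 52⁻¹ ≡ 27 (mod 61) since 52·27 = 1404 ≡ 1, so λ ≡ 28.
  x = λ² - 12 - 3 = 784 - 15 ≡ 37; y = λ·(12 - 37) - 35 ≡ 58. → (37, 58)
4A = (37, 58).
Next 2B:
Repeated addition: build up to 2B.
2B: tangent at (39, 39): λ = (3·39² + 22)/(2·39) ≡ 10/17. 17⁻¹ ≡ 18 (mod 61) since 17·18 = 306 ≡ 1, so λ ≡ 10·18 ≡ 58.
  x = λ² - 39 - 39 = 3364 - 78 ≡ 53; y = λ·(39 - 53) - 39 ≡ 3. → (53, 3)
2B = (53, 3).
Finally 4A + 2B:
(37, 58) + (53, 3). λ = (3 - 58)/(53 - 37) ≡ 6/16 mod 61. 16⁻¹ ≡ 42 (mod 61), so λ ≡ 8.
  x = λ² - 37 - 53 = 64 - 90 ≡ 35; y = λ·(37 - 35) - 58 ≡ 19. → (35, 19)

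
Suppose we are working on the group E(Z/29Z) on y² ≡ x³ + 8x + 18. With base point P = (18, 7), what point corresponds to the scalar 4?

Double-and-add on 4 = (100)₂. Start with P = (18, 7) for the leading 1-bit.
double: tangent at (18, 7): λ = (3·18² + 8)/(2·7) ≡ 23/14. 14⁻¹ ≡ 27 (mod 29), so λ ≡ 23·27 ≡ 12.
  x = λ² - 18 - 18 = 144 - 36 ≡ 21; y = λ·(18 - 21) - 7 ≡ 15. → (21, 15)
double: tangent at (21, 15): λ = (3·21² + 8)/(2·15) ≡ 26/1. 1⁻¹ ≡ 1 (mod 29) since 1·1 = 1 ≡ 1, so λ ≡ 26·1 ≡ 26.
  x = λ² - 21 - 21 = 676 - 42 ≡ 25; y = λ·(21 - 25) - 15 ≡ 26. → (25, 26)

(25, 26)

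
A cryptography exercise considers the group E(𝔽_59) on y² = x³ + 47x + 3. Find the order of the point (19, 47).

2P: tangent at (19, 47): λ = (3·19² + 47)/(2·47) ≡ 9/35. 35⁻¹ ≡ 27 (mod 59), so λ ≡ 9·27 ≡ 7.
  x = λ² - 19 - 19 = 49 - 38 ≡ 11; y = λ·(19 - 11) - 47 ≡ 9. → (11, 9)
3P: (11, 9) + (19, 47). λ = (47 - 9)/(19 - 11) ≡ 38/8 mod 59. 8⁻¹ ≡ 37 (mod 59) since 8·37 = 296 ≡ 1, so λ ≡ 49.
  x = λ² - 11 - 19 = 2401 - 30 ≡ 11; y = λ·(11 - 11) - 9 ≡ 50. → (11, 50)
4P: (11, 50) + (19, 47). λ = (47 - 50)/(19 - 11) ≡ 56/8 mod 59. 8⁻¹ ≡ 37 (mod 59), so λ ≡ 7.
  x = λ² - 11 - 19 = 49 - 30 ≡ 19; y = λ·(11 - 19) - 50 ≡ 12. → (19, 12)
5P: (19, 12) + (19, 47): same x and y₁ ≡ -y₂, so the sum is the point at infinity.
5P = the point at infinity, so the order is 5.

5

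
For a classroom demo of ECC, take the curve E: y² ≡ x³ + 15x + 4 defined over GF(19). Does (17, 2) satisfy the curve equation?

yes

y² = 2² ≡ 4; x³ + 15x + 4 = 5172 ≡ 4 (mod 19). 4 = 4.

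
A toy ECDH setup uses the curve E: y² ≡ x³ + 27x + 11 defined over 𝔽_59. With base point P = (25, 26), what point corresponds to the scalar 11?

Double-and-add on 11 = (1011)₂. Start with P = (25, 26) for the leading 1-bit.
double: tangent at (25, 26): λ = (3·25² + 27)/(2·26) ≡ 14/52. 52⁻¹ ≡ 42 (mod 59), so λ ≡ 14·42 ≡ 57.
  x = λ² - 25 - 25 = 3249 - 50 ≡ 13; y = λ·(25 - 13) - 26 ≡ 9. → (13, 9)
double: tangent at (13, 9): λ = (3·13² + 27)/(2·9) ≡ 3/18. 18⁻¹ ≡ 23 (mod 59), so λ ≡ 3·23 ≡ 10.
  x = λ² - 13 - 13 = 100 - 26 ≡ 15; y = λ·(13 - 15) - 9 ≡ 30. → (15, 30)
add P: (15, 30) + (25, 26). λ = (26 - 30)/(25 - 15) ≡ 55/10 mod 59. 10⁻¹ ≡ 6 (mod 59) since 10·6 = 60 ≡ 1, so λ ≡ 35.
  x = λ² - 15 - 25 = 1225 - 40 ≡ 5; y = λ·(15 - 5) - 30 ≡ 25. → (5, 25)
double: tangent at (5, 25): λ = (3·5² + 27)/(2·25) ≡ 43/50. 50⁻¹ ≡ 13 (mod 59), so λ ≡ 43·13 ≡ 28.
  x = λ² - 5 - 5 = 784 - 10 ≡ 7; y = λ·(5 - 7) - 25 ≡ 37. → (7, 37)
add P: (7, 37) + (25, 26). λ = (26 - 37)/(25 - 7) ≡ 48/18 mod 59. 18⁻¹ ≡ 23 (mod 59), so λ ≡ 42.
  x = λ² - 7 - 25 = 1764 - 32 ≡ 21; y = λ·(7 - 21) - 37 ≡ 24. → (21, 24)

(21, 24)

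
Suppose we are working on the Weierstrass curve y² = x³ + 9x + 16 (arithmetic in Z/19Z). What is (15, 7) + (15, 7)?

tangent at (15, 7): λ = (3·15² + 9)/(2·7) ≡ 0/14. 14⁻¹ ≡ 15 (mod 19), so λ ≡ 0·15 ≡ 0.
  x = λ² - 15 - 15 = 0 - 30 ≡ 8; y = λ·(15 - 8) - 7 ≡ 12. → (8, 12)

(8, 12)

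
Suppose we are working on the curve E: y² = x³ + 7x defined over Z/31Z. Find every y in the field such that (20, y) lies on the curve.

7, 24

x³ + 7x + 0 = 8140 ≡ 18 (mod 31).
Square roots of 18 mod 31: 7 and 24 (since 7² = 49 ≡ 18).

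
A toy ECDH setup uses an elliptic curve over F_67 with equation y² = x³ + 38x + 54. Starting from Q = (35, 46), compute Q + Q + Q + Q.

(7, 23)

Double-and-add on 4 = (100)₂. Start with Q = (35, 46) for the leading 1-bit.
double: tangent at (35, 46): λ = (3·35² + 38)/(2·46) ≡ 28/25. 25⁻¹ ≡ 59 (mod 67) since 25·59 = 1475 ≡ 1, so λ ≡ 28·59 ≡ 44.
  x = λ² - 35 - 35 = 1936 - 70 ≡ 57; y = λ·(35 - 57) - 46 ≡ 58. → (57, 58)
double: tangent at (57, 58): λ = (3·57² + 38)/(2·58) ≡ 3/49. 49⁻¹ ≡ 26 (mod 67), so λ ≡ 3·26 ≡ 11.
  x = λ² - 57 - 57 = 121 - 114 ≡ 7; y = λ·(57 - 7) - 58 ≡ 23. → (7, 23)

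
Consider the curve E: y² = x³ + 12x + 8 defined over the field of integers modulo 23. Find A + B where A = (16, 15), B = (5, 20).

(10, 22)

(16, 15) + (5, 20). λ = (20 - 15)/(5 - 16) ≡ 5/12 mod 23. 12⁻¹ ≡ 2 (mod 23), so λ ≡ 10.
  x = λ² - 16 - 5 = 100 - 21 ≡ 10; y = λ·(16 - 10) - 15 ≡ 22. → (10, 22)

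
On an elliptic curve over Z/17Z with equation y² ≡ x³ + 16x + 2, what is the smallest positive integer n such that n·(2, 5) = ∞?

5

2P: tangent at (2, 5): λ = (3·2² + 16)/(2·5) ≡ 11/10. 10⁻¹ ≡ 12 (mod 17) since 10·12 = 120 ≡ 1, so λ ≡ 11·12 ≡ 13.
  x = λ² - 2 - 2 = 169 - 4 ≡ 12; y = λ·(2 - 12) - 5 ≡ 1. → (12, 1)
3P: (12, 1) + (2, 5). λ = (5 - 1)/(2 - 12) ≡ 4/7 mod 17. 7⁻¹ ≡ 5 (mod 17), so λ ≡ 3.
  x = λ² - 12 - 2 = 9 - 14 ≡ 12; y = λ·(12 - 12) - 1 ≡ 16. → (12, 16)
4P: (12, 16) + (2, 5). λ = (5 - 16)/(2 - 12) ≡ 6/7 mod 17. 7⁻¹ ≡ 5 (mod 17), so λ ≡ 13.
  x = λ² - 12 - 2 = 169 - 14 ≡ 2; y = λ·(12 - 2) - 16 ≡ 12. → (2, 12)
5P: (2, 12) + (2, 5): same x and y₁ ≡ -y₂, so the sum is ∞.
5P = ∞, so the order is 5.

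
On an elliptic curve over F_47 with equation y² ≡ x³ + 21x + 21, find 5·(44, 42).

Write G = (44, 42).
Double-and-add on 5 = (101)₂. Start with G = (44, 42) for the leading 1-bit.
double: tangent at (44, 42): λ = (3·44² + 21)/(2·42) ≡ 1/37. 37⁻¹ ≡ 14 (mod 47), so λ ≡ 1·14 ≡ 14.
  x = λ² - 44 - 44 = 196 - 88 ≡ 14; y = λ·(44 - 14) - 42 ≡ 2. → (14, 2)
double: tangent at (14, 2): λ = (3·14² + 21)/(2·2) ≡ 45/4. 4⁻¹ ≡ 12 (mod 47), so λ ≡ 45·12 ≡ 23.
  x = λ² - 14 - 14 = 529 - 28 ≡ 31; y = λ·(14 - 31) - 2 ≡ 30. → (31, 30)
add G: (31, 30) + (44, 42). λ = (42 - 30)/(44 - 31) ≡ 12/13 mod 47. 13⁻¹ ≡ 29 (mod 47), so λ ≡ 19.
  x = λ² - 31 - 44 = 361 - 75 ≡ 4; y = λ·(31 - 4) - 30 ≡ 13. → (4, 13)

(4, 13)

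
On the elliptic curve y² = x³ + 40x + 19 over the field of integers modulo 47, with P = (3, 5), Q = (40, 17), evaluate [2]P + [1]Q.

First 2P:
Repeated addition: build up to 2P.
2P: tangent at (3, 5): λ = (3·3² + 40)/(2·5) ≡ 20/10. 10⁻¹ ≡ 33 (mod 47), so λ ≡ 20·33 ≡ 2.
  x = λ² - 3 - 3 = 4 - 6 ≡ 45; y = λ·(3 - 45) - 5 ≡ 5. → (45, 5)
2P = (45, 5).
Finally 2P + Q:
(45, 5) + (40, 17). λ = (17 - 5)/(40 - 45) ≡ 12/42 mod 47. 42⁻¹ ≡ 28 (mod 47), so λ ≡ 7.
  x = λ² - 45 - 40 = 49 - 85 ≡ 11; y = λ·(45 - 11) - 5 ≡ 45. → (11, 45)

(11, 45)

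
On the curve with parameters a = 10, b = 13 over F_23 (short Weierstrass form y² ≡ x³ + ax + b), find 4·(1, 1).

Write Q = (1, 1).
Double-and-add on 4 = (100)₂. Start with Q = (1, 1) for the leading 1-bit.
double: tangent at (1, 1): λ = (3·1² + 10)/(2·1) ≡ 13/2. 2⁻¹ ≡ 12 (mod 23), so λ ≡ 13·12 ≡ 18.
  x = λ² - 1 - 1 = 324 - 2 ≡ 0; y = λ·(1 - 0) - 1 ≡ 17. → (0, 17)
double: tangent at (0, 17): λ = (3·0² + 10)/(2·17) ≡ 10/11. 11⁻¹ ≡ 21 (mod 23), so λ ≡ 10·21 ≡ 3.
  x = λ² - 0 - 0 = 9 - 0 ≡ 9; y = λ·(0 - 9) - 17 ≡ 2. → (9, 2)

(9, 2)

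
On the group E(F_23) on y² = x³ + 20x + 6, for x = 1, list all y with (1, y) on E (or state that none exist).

x³ + 20x + 6 = 27 ≡ 4 (mod 23).
Square roots of 4 mod 23: 2 and 21 (since 2² = 4 ≡ 4).

2, 21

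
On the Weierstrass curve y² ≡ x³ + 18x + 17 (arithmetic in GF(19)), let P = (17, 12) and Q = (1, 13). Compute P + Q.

(18, 13)

(17, 12) + (1, 13). λ = (13 - 12)/(1 - 17) ≡ 1/3 mod 19. 3⁻¹ ≡ 13 (mod 19) since 3·13 = 39 ≡ 1, so λ ≡ 13.
  x = λ² - 17 - 1 = 169 - 18 ≡ 18; y = λ·(17 - 18) - 12 ≡ 13. → (18, 13)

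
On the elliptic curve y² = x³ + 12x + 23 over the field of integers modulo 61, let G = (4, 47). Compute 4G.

(28, 31)

Repeated addition: build up to 4G.
2G: tangent at (4, 47): λ = (3·4² + 12)/(2·47) ≡ 60/33. 33⁻¹ ≡ 37 (mod 61) since 33·37 = 1221 ≡ 1, so λ ≡ 60·37 ≡ 24.
  x = λ² - 4 - 4 = 576 - 8 ≡ 19; y = λ·(4 - 19) - 47 ≡ 20. → (19, 20)
3G: (19, 20) + (4, 47). λ = (47 - 20)/(4 - 19) ≡ 27/46 mod 61. 46⁻¹ ≡ 4 (mod 61), so λ ≡ 47.
  x = λ² - 19 - 4 = 2209 - 23 ≡ 51; y = λ·(19 - 51) - 20 ≡ 1. → (51, 1)
4G: (51, 1) + (4, 47). λ = (47 - 1)/(4 - 51) ≡ 46/14 mod 61. 14⁻¹ ≡ 48 (mod 61), so λ ≡ 12.
  x = λ² - 51 - 4 = 144 - 55 ≡ 28; y = λ·(51 - 28) - 1 ≡ 31. → (28, 31)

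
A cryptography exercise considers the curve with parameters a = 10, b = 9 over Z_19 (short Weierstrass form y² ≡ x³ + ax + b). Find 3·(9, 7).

(14, 9)

Write P = (9, 7).
Repeated addition: build up to 3P.
2P: tangent at (9, 7): λ = (3·9² + 10)/(2·7) ≡ 6/14. 14⁻¹ ≡ 15 (mod 19), so λ ≡ 6·15 ≡ 14.
  x = λ² - 9 - 9 = 196 - 18 ≡ 7; y = λ·(9 - 7) - 7 ≡ 2. → (7, 2)
3P: (7, 2) + (9, 7). λ = (7 - 2)/(9 - 7) ≡ 5/2 mod 19. 2⁻¹ ≡ 10 (mod 19), so λ ≡ 12.
  x = λ² - 7 - 9 = 144 - 16 ≡ 14; y = λ·(7 - 14) - 2 ≡ 9. → (14, 9)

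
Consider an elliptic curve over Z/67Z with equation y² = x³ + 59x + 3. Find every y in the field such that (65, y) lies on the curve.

x³ + 59x + 3 = 278463 ≡ 11 (mod 67).
11 is a non-residue mod 67; no y exists.

none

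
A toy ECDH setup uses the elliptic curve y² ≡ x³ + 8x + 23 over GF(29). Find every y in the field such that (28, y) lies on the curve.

none

x³ + 8x + 23 = 22199 ≡ 14 (mod 29).
14 is a non-residue mod 29; no y exists.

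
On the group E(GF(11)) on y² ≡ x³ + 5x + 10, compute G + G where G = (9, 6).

tangent at (9, 6): λ = (3·9² + 5)/(2·6) ≡ 6/1. 1⁻¹ ≡ 1 (mod 11), so λ ≡ 6·1 ≡ 6.
  x = λ² - 9 - 9 = 36 - 18 ≡ 7; y = λ·(9 - 7) - 6 ≡ 6. → (7, 6)

(7, 6)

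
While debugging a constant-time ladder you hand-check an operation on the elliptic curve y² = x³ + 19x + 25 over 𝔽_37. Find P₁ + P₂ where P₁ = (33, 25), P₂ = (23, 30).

(33, 25) + (23, 30). λ = (30 - 25)/(23 - 33) ≡ 5/27 mod 37. 27⁻¹ ≡ 11 (mod 37) since 27·11 = 297 ≡ 1, so λ ≡ 18.
  x = λ² - 33 - 23 = 324 - 56 ≡ 9; y = λ·(33 - 9) - 25 ≡ 0. → (9, 0)

(9, 0)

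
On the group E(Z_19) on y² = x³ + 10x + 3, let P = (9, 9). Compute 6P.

(9, 10)

Repeated addition: build up to 6P.
2P: tangent at (9, 9): λ = (3·9² + 10)/(2·9) ≡ 6/18. 18⁻¹ ≡ 18 (mod 19) since 18·18 = 324 ≡ 1, so λ ≡ 6·18 ≡ 13.
  x = λ² - 9 - 9 = 169 - 18 ≡ 18; y = λ·(9 - 18) - 9 ≡ 7. → (18, 7)
3P: (18, 7) + (9, 9). λ = (9 - 7)/(9 - 18) ≡ 2/10 mod 19. 10⁻¹ ≡ 2 (mod 19), so λ ≡ 4.
  x = λ² - 18 - 9 = 16 - 27 ≡ 8; y = λ·(18 - 8) - 7 ≡ 14. → (8, 14)
4P: (8, 14) + (9, 9). λ = (9 - 14)/(9 - 8) ≡ 14/1 mod 19. 1⁻¹ ≡ 1 (mod 19) since 1·1 = 1 ≡ 1, so λ ≡ 14.
  x = λ² - 8 - 9 = 196 - 17 ≡ 8; y = λ·(8 - 8) - 14 ≡ 5. → (8, 5)
5P: (8, 5) + (9, 9). λ = (9 - 5)/(9 - 8) ≡ 4/1 mod 19. 1⁻¹ ≡ 1 (mod 19) since 1·1 = 1 ≡ 1, so λ ≡ 4.
  x = λ² - 8 - 9 = 16 - 17 ≡ 18; y = λ·(8 - 18) - 5 ≡ 12. → (18, 12)
6P: (18, 12) + (9, 9). λ = (9 - 12)/(9 - 18) ≡ 16/10 mod 19. 10⁻¹ ≡ 2 (mod 19), so λ ≡ 13.
  x = λ² - 18 - 9 = 169 - 27 ≡ 9; y = λ·(18 - 9) - 12 ≡ 10. → (9, 10)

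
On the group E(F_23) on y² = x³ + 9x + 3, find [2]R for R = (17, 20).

(7, 15)

tangent at (17, 20): λ = (3·17² + 9)/(2·20) ≡ 2/17. 17⁻¹ ≡ 19 (mod 23), so λ ≡ 2·19 ≡ 15.
  x = λ² - 17 - 17 = 225 - 34 ≡ 7; y = λ·(17 - 7) - 20 ≡ 15. → (7, 15)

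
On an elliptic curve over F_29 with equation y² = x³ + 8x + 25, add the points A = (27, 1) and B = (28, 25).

(28, 4)

(27, 1) + (28, 25). λ = (25 - 1)/(28 - 27) ≡ 24/1 mod 29. 1⁻¹ ≡ 1 (mod 29), so λ ≡ 24.
  x = λ² - 27 - 28 = 576 - 55 ≡ 28; y = λ·(27 - 28) - 1 ≡ 4. → (28, 4)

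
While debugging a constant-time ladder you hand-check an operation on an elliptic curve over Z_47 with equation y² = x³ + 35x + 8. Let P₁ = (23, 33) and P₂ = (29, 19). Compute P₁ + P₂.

(23, 33) + (29, 19). λ = (19 - 33)/(29 - 23) ≡ 33/6 mod 47. 6⁻¹ ≡ 8 (mod 47) since 6·8 = 48 ≡ 1, so λ ≡ 29.
  x = λ² - 23 - 29 = 841 - 52 ≡ 37; y = λ·(23 - 37) - 33 ≡ 31. → (37, 31)

(37, 31)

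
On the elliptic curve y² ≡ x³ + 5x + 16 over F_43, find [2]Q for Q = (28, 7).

tangent at (28, 7): λ = (3·28² + 5)/(2·7) ≡ 35/14. 14⁻¹ ≡ 40 (mod 43), so λ ≡ 35·40 ≡ 24.
  x = λ² - 28 - 28 = 576 - 56 ≡ 4; y = λ·(28 - 4) - 7 ≡ 10. → (4, 10)

(4, 10)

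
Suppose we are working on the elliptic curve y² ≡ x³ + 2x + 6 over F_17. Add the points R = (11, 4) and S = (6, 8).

(11, 4) + (6, 8). λ = (8 - 4)/(6 - 11) ≡ 4/12 mod 17. 12⁻¹ ≡ 10 (mod 17) since 12·10 = 120 ≡ 1, so λ ≡ 6.
  x = λ² - 11 - 6 = 36 - 17 ≡ 2; y = λ·(11 - 2) - 4 ≡ 16. → (2, 16)

(2, 16)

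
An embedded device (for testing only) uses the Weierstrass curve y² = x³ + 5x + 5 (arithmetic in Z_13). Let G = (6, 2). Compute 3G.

(9, 5)

Repeated addition: build up to 3G.
2G: tangent at (6, 2): λ = (3·6² + 5)/(2·2) ≡ 9/4. 4⁻¹ ≡ 10 (mod 13), so λ ≡ 9·10 ≡ 12.
  x = λ² - 6 - 6 = 144 - 12 ≡ 2; y = λ·(6 - 2) - 2 ≡ 7. → (2, 7)
3G: (2, 7) + (6, 2). λ = (2 - 7)/(6 - 2) ≡ 8/4 mod 13. 4⁻¹ ≡ 10 (mod 13) since 4·10 = 40 ≡ 1, so λ ≡ 2.
  x = λ² - 2 - 6 = 4 - 8 ≡ 9; y = λ·(2 - 9) - 7 ≡ 5. → (9, 5)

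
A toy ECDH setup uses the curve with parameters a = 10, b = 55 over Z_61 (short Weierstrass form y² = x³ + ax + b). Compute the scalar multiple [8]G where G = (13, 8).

Repeated addition: build up to 8G.
2G: tangent at (13, 8): λ = (3·13² + 10)/(2·8) ≡ 29/16. 16⁻¹ ≡ 42 (mod 61), so λ ≡ 29·42 ≡ 59.
  x = λ² - 13 - 13 = 3481 - 26 ≡ 39; y = λ·(13 - 39) - 8 ≡ 44. → (39, 44)
3G: (39, 44) + (13, 8). λ = (8 - 44)/(13 - 39) ≡ 25/35 mod 61. 35⁻¹ ≡ 7 (mod 61) since 35·7 = 245 ≡ 1, so λ ≡ 53.
  x = λ² - 39 - 13 = 2809 - 52 ≡ 12; y = λ·(39 - 12) - 44 ≡ 45. → (12, 45)
4G: (12, 45) + (13, 8). λ = (8 - 45)/(13 - 12) ≡ 24/1 mod 61. 1⁻¹ ≡ 1 (mod 61), so λ ≡ 24.
  x = λ² - 12 - 13 = 576 - 25 ≡ 2; y = λ·(12 - 2) - 45 ≡ 12. → (2, 12)
5G: (2, 12) + (13, 8). λ = (8 - 12)/(13 - 2) ≡ 57/11 mod 61. 11⁻¹ ≡ 50 (mod 61), so λ ≡ 44.
  x = λ² - 2 - 13 = 1936 - 15 ≡ 30; y = λ·(2 - 30) - 12 ≡ 37. → (30, 37)
6G: (30, 37) + (13, 8). λ = (8 - 37)/(13 - 30) ≡ 32/44 mod 61. 44⁻¹ ≡ 43 (mod 61), so λ ≡ 34.
  x = λ² - 30 - 13 = 1156 - 43 ≡ 15; y = λ·(30 - 15) - 37 ≡ 46. → (15, 46)
7G: (15, 46) + (13, 8). λ = (8 - 46)/(13 - 15) ≡ 23/59 mod 61. 59⁻¹ ≡ 30 (mod 61) since 59·30 = 1770 ≡ 1, so λ ≡ 19.
  x = λ² - 15 - 13 = 361 - 28 ≡ 28; y = λ·(15 - 28) - 46 ≡ 12. → (28, 12)
8G: (28, 12) + (13, 8). λ = (8 - 12)/(13 - 28) ≡ 57/46 mod 61. 46⁻¹ ≡ 4 (mod 61), so λ ≡ 45.
  x = λ² - 28 - 13 = 2025 - 41 ≡ 32; y = λ·(28 - 32) - 12 ≡ 52. → (32, 52)

(32, 52)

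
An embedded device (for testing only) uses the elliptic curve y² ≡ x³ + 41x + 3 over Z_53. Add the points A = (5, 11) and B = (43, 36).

(5, 11) + (43, 36). λ = (36 - 11)/(43 - 5) ≡ 25/38 mod 53. 38⁻¹ ≡ 7 (mod 53), so λ ≡ 16.
  x = λ² - 5 - 43 = 256 - 48 ≡ 49; y = λ·(5 - 49) - 11 ≡ 27. → (49, 27)

(49, 27)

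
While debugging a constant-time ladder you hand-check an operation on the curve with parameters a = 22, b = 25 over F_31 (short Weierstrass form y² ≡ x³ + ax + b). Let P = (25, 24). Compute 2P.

tangent at (25, 24): λ = (3·25² + 22)/(2·24) ≡ 6/17. 17⁻¹ ≡ 11 (mod 31), so λ ≡ 6·11 ≡ 4.
  x = λ² - 25 - 25 = 16 - 50 ≡ 28; y = λ·(25 - 28) - 24 ≡ 26. → (28, 26)

(28, 26)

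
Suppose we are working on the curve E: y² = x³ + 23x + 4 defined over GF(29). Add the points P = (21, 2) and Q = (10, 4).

(22, 14)

(21, 2) + (10, 4). λ = (4 - 2)/(10 - 21) ≡ 2/18 mod 29. 18⁻¹ ≡ 21 (mod 29) since 18·21 = 378 ≡ 1, so λ ≡ 13.
  x = λ² - 21 - 10 = 169 - 31 ≡ 22; y = λ·(21 - 22) - 2 ≡ 14. → (22, 14)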